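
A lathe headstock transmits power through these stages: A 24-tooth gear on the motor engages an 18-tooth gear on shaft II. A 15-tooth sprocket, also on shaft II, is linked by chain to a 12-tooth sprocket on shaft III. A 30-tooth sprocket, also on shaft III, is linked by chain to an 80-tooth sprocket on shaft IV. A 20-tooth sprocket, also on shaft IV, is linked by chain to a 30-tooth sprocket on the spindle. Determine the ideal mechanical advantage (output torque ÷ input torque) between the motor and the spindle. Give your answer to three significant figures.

2.40

Each stage contributes driven/driver: gear mesh 18/24 = 0.75, chain 12/15 = 0.8, chain 80/30 = 2.6667, chain 30/20 = 1.5.
Overall: 0.75 × 0.8 × 2.6667 × 1.5 = 2.4.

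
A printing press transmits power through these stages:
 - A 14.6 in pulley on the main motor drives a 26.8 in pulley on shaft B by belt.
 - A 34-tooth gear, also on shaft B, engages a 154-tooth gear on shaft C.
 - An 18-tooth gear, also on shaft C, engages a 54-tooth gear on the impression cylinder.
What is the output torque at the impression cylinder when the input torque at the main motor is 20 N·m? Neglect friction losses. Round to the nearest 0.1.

498.9 N·m

Belt: ratio = 26.8/14.6 = 1.8356; torque at shaft B = 20 × 1.8356 = 36.712 N·m.
Gear mesh: ratio = 154/34 = 4.5294; torque at shaft C = 36.712 × 4.5294 = 166.29 N·m.
Gear mesh: ratio = 54/18 = 3; torque at the impression cylinder = 166.29 × 3 = 498.86 N·m.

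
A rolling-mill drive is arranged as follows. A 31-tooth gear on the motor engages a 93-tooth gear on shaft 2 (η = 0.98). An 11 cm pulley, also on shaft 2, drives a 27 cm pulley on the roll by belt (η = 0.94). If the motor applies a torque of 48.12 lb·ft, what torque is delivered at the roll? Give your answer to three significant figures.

326 lb·ft

Gear mesh: ratio = 93/31 = 3; torque at shaft 2 = 48.12 × 3 × 0.98 = 141.47 lb·ft.
Belt: ratio = 27/11 = 2.4545; torque at the roll = 141.47 × 2.4545 × 0.94 = 326.42 lb·ft.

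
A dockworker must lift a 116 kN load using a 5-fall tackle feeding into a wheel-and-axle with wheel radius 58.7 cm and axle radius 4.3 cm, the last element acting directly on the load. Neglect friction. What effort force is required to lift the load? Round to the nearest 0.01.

Block-and-tackle MA = number of supporting rope parts = 5.
Wheel-and-axle MA = R/r = 58.7/4.3 = 13.651.
Combined ideal MA = 5 × 13.651 = 68.256.
Effort = load / MA = 116 / 68.256 = 1.6995 kN.

1.70 kN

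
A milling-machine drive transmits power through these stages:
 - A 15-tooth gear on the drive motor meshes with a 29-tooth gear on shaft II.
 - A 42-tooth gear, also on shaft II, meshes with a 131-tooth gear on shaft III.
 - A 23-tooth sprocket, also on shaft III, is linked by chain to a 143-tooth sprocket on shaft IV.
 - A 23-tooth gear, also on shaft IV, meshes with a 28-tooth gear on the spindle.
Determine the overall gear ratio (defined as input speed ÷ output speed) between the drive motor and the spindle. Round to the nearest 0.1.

45.6

Each stage contributes driven/driver: gear mesh 29/15 = 1.9333, gear mesh 131/42 = 3.119, chain 143/23 = 6.2174, gear mesh 28/23 = 1.2174.
Overall: 1.9333 × 3.119 × 6.2174 × 1.2174 = 45.642.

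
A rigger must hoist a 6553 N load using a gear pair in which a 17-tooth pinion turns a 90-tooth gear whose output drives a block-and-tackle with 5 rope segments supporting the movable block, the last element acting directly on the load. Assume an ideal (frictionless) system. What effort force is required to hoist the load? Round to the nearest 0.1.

Gear pair MA = 90/17 = 5.2941.
Block-and-tackle MA = number of supporting rope parts = 5.
Combined ideal MA = 5.2941 × 5 = 26.471.
Effort = load / MA = 6553 / 26.471 = 247.56 N.

247.6 N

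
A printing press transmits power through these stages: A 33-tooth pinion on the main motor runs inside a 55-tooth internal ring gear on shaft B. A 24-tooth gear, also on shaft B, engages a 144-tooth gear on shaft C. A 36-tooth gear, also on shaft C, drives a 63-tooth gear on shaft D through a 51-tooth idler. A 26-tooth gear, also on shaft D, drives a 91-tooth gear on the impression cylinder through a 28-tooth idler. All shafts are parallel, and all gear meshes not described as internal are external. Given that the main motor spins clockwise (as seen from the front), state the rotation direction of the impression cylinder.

the main motor → shaft B: internal mesh, same direction → CW.
shaft B → shaft C: external mesh, 1 reversal → CCW.
shaft C → shaft D: driver → idler → driven is 2 external meshes, 2 reversals → CCW.
shaft D → the impression cylinder: driver → idler → driven is 2 external meshes, 2 reversals → CCW.
5 reversals in total — an odd number — so the impression cylinder turns opposite to the main motor.

anticlockwise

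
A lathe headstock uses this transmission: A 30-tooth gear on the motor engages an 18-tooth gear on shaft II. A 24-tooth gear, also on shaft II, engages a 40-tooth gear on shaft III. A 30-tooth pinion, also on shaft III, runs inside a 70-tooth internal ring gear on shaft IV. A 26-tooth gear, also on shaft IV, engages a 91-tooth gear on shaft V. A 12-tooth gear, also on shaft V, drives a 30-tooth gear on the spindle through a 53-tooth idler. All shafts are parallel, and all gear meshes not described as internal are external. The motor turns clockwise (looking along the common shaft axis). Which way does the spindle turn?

counterclockwise

the motor → shaft II: external mesh, 1 reversal → CCW.
shaft II → shaft III: external mesh, 1 reversal → CW.
shaft III → shaft IV: internal mesh, same direction → CW.
shaft IV → shaft V: external mesh, 1 reversal → CCW.
shaft V → the spindle: driver → idler → driven is 2 external meshes, 2 reversals → CCW.
5 reversals in total — an odd number — so the spindle turns opposite to the motor.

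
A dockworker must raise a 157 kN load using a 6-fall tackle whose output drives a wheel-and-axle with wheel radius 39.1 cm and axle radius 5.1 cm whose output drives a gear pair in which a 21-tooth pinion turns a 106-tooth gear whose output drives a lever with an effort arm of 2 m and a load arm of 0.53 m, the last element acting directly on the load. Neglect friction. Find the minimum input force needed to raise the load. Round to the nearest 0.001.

Block-and-tackle MA = number of supporting rope parts = 6.
Wheel-and-axle MA = R/r = 39.1/5.1 = 7.6667.
Gear pair MA = 106/21 = 5.0476.
Lever MA = effort arm / load arm = 2/0.53 = 3.7736.
Combined ideal MA = 6 × 7.6667 × 5.0476 × 3.7736 = 876.19.
Effort = load / MA = 157 / 876.19 = 0.17918 kN.

0.179 kN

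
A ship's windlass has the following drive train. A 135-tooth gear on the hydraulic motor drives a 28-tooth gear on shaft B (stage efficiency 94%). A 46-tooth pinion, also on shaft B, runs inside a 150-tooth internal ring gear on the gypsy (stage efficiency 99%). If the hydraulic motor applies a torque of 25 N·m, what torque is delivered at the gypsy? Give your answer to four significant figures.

gear mesh 28/135 = 0.20741 → τ = 25·0.20741·0.94 = 4.8741 N·m
internal gear 150/46 = 3.2609 → τ = 4.8741·3.2609·0.99 = 15.735 N·m

15.73 N·m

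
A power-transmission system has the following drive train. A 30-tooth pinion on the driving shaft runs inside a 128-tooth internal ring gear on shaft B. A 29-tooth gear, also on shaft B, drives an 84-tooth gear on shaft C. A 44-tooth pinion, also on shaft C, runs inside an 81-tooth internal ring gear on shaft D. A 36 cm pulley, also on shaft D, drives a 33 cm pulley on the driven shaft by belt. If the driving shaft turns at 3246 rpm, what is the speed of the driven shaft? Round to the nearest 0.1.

Internal gear: ratio = 128/30 = 4.2667, so shaft B turns at 3246 / 4.2667 = 760.78 rpm.
Gear mesh: ratio = 84/29 = 2.8966, so shaft C turns at 760.78 / 2.8966 = 262.65 rpm.
Internal gear: ratio = 81/44 = 1.8409, so shaft D turns at 262.65 / 1.8409 = 142.67 rpm.
Belt: ratio = 33/36 = 0.91667, so the driven shaft turns at 142.67 / 0.91667 = 155.64 rpm.

155.6 rpm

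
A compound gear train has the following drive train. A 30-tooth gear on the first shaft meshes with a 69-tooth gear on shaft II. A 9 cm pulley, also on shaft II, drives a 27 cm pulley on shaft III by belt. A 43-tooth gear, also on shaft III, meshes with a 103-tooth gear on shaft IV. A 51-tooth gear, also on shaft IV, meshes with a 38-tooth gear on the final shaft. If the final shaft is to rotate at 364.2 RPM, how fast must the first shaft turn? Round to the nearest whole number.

4485 RPM

Overall ratio R = 2.3 × 3 × 2.3953 × 0.7451 = 12.315.
Required input speed = output speed × R = 364.2 × 12.315 = 4485.1 RPM.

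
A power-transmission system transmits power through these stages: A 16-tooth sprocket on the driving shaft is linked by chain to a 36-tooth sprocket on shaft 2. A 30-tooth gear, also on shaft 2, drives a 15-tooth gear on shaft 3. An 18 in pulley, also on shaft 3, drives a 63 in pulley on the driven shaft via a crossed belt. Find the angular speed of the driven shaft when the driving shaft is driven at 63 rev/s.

16 rev/s

Chain: ratio = 36/16 = 2.25, so shaft 2 turns at 63 / 2.25 = 28 rev/s.
Gear mesh: ratio = 15/30 = 0.5, so shaft 3 turns at 28 / 0.5 = 56 rev/s.
Belt: ratio = 63/18 = 3.5, so the driven shaft turns at 56 / 3.5 = 16 rev/s.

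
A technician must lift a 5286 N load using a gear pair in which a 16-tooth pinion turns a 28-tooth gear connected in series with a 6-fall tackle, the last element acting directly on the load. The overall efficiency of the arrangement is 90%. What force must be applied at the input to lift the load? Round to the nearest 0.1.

559.4 N

Gear pair MA = 28/16 = 1.75.
Block-and-tackle MA = number of supporting rope parts = 6.
Combined ideal MA = 1.75 × 6 = 10.5.
Actual MA = 10.5 × 0.90 = 9.45.
Effort = load / actual MA = 5286 / 9.45 = 559.37 N.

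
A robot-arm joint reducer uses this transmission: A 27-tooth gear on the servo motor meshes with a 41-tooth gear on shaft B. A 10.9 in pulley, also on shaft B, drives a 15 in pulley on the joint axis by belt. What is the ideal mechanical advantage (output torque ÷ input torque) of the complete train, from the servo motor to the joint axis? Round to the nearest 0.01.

2.09

Each stage contributes driven/driver: gear mesh 41/27 = 1.5185, belt 15/10.9 = 1.3761.
Overall: 1.5185 × 1.3761 = 2.0897.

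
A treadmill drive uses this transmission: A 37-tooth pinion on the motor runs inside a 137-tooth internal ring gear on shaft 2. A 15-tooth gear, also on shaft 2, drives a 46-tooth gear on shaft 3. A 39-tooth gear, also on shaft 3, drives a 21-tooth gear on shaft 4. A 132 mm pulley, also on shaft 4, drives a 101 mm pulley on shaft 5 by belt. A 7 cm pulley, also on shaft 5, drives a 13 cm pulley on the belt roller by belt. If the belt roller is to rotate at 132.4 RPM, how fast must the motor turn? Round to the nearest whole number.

Overall ratio R = 3.7027 × 3.0667 × 0.53846 × 0.76515 × 1.8571 = 8.6883.
Required input speed = output speed × R = 132.4 × 8.6883 = 1150.3 RPM.

1150 RPM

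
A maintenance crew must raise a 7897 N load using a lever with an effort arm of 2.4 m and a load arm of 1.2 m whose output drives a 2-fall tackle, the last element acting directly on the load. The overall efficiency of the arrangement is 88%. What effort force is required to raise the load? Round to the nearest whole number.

Lever MA = effort arm / load arm = 2.4/1.2 = 2.
Block-and-tackle MA = number of supporting rope parts = 2.
Combined ideal MA = 2 × 2 = 4.
Actual MA = 4 × 0.88 = 3.52.
Effort = load / actual MA = 7897 / 3.52 = 2243.5 N.

2243 N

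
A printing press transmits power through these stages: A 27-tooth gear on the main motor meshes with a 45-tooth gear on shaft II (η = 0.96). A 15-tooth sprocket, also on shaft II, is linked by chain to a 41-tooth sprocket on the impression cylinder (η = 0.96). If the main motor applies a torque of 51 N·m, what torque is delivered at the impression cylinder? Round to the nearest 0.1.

After the gear mesh (45/27): 51 × 1.6667 × 0.96 = 81.6 N·m
After the chain (41/15): 81.6 × 2.7333 × 0.96 = 214.12 N·m

214.1 N·m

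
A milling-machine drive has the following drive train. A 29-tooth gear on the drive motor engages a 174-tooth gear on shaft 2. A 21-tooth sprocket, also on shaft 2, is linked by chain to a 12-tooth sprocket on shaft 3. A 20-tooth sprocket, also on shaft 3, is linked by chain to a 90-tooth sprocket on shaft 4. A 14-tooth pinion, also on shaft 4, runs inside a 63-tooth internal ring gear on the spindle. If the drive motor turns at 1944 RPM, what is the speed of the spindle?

gear mesh 174/29 = 6 → 1944/6 = 324 RPM
chain 12/21 = 0.57143 → 324/0.57143 = 567 RPM
chain 90/20 = 4.5 → 567/4.5 = 126 RPM
internal gear 63/14 = 4.5 → 126/4.5 = 28 RPM

28 RPM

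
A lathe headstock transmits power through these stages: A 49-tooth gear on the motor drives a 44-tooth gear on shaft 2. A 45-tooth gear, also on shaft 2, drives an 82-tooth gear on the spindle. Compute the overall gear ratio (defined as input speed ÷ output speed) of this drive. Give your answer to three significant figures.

1.64

Each stage contributes driven/driver: gear mesh 44/49 = 0.89796, gear mesh 82/45 = 1.8222.
Overall: 0.89796 × 1.8222 = 1.6363.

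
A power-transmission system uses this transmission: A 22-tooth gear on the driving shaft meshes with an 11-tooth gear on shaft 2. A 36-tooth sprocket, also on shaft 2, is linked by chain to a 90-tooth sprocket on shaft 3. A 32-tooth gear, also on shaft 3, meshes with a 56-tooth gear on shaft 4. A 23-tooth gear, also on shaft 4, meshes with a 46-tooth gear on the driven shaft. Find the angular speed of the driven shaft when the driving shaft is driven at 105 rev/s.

the driving shaft → shaft 2 (gear mesh, 11/22): 105 ÷ 0.5 = 210 rev/s
shaft 2 → shaft 3 (chain, 90/36): 210 ÷ 2.5 = 84 rev/s
shaft 3 → shaft 4 (gear mesh, 56/32): 84 ÷ 1.75 = 48 rev/s
shaft 4 → the driven shaft (gear mesh, 46/23): 48 ÷ 2 = 24 rev/s

24 rev/s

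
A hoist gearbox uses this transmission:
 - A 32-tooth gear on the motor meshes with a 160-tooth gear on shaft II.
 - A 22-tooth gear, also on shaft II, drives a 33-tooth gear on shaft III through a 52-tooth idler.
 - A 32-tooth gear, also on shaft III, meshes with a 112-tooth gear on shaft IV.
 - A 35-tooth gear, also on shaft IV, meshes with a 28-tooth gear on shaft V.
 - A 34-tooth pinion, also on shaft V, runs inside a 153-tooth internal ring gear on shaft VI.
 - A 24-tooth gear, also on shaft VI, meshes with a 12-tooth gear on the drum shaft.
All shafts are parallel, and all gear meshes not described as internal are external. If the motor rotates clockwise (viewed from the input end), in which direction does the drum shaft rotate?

clockwise

the motor → shaft II: external mesh, 1 reversal → CCW.
shaft II → shaft III: driver → idler → driven is 2 external meshes, 2 reversals → CCW.
shaft III → shaft IV: external mesh, 1 reversal → CW.
shaft IV → shaft V: external mesh, 1 reversal → CCW.
shaft V → shaft VI: internal mesh, same direction → CCW.
shaft VI → the drum shaft: external mesh, 1 reversal → CW.
6 reversals in total — an even number — so the drum shaft turns the same way as the motor.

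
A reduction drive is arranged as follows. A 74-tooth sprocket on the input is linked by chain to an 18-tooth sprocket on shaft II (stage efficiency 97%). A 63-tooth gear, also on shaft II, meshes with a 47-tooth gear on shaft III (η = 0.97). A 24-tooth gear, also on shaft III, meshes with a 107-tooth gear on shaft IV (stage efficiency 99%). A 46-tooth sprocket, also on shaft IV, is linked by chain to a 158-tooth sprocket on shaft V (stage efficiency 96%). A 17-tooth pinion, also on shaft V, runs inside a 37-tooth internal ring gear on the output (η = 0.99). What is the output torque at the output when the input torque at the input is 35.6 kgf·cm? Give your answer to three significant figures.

191 kgf·cm

After the chain (18/74): 35.6 × 0.24324 × 0.97 = 8.3997 kgf·cm
After the gear mesh (47/63): 8.3997 × 0.74603 × 0.97 = 6.0784 kgf·cm
After the gear mesh (107/24): 6.0784 × 4.4583 × 0.99 = 26.829 kgf·cm
After the chain (158/46): 26.829 × 3.4348 × 0.96 = 88.465 kgf·cm
After the internal gear (37/17): 88.465 × 2.1765 × 0.99 = 190.62 kgf·cm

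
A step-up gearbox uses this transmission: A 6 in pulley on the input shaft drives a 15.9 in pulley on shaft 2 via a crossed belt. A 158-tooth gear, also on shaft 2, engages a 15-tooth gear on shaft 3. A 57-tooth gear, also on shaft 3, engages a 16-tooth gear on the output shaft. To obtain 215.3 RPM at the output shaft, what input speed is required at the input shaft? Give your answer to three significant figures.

15.2 RPM

Overall ratio R = 2.65 × 0.094937 × 0.2807 = 0.07062.
Required input speed = output speed × R = 215.3 × 0.07062 = 15.204 RPM.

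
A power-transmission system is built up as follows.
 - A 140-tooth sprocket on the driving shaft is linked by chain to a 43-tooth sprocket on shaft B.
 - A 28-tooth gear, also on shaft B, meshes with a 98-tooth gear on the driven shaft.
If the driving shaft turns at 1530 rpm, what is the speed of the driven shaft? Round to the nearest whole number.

the driving shaft → shaft B (chain, 43/140): 1530 ÷ 0.30714 = 4981.4 rpm
shaft B → the driven shaft (gear mesh, 98/28): 4981.4 ÷ 3.5 = 1423.3 rpm

1423 rpm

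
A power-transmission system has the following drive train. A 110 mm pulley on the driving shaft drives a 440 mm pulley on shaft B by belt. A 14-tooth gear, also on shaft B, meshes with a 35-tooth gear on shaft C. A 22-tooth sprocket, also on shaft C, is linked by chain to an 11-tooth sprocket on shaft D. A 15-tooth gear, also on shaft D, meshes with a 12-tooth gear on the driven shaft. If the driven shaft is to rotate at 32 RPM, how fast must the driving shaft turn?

Overall ratio R = 4 × 2.5 × 0.5 × 0.8 = 4.
Required input speed = output speed × R = 32 × 4 = 128 RPM.

128 RPM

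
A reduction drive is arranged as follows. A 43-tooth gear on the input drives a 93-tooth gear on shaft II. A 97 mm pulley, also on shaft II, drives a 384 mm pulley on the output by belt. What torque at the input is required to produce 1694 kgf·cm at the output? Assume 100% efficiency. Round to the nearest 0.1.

Overall ratio R = 2.1628 × 3.9588 = 8.562.
Input torque = output torque / R = 1694 / 8.562 = 197.85 kgf·cm.

197.9 kgf·cm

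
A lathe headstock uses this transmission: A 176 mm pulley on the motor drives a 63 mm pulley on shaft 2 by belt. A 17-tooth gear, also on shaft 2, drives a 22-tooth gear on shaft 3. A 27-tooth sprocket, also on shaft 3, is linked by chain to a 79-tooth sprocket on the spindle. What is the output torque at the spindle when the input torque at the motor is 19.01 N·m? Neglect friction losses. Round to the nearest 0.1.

25.8 N·m

Belt: ratio = 63/176 = 0.35795; torque at shaft 2 = 19.01 × 0.35795 = 6.8047 N·m.
Gear mesh: ratio = 22/17 = 1.2941; torque at shaft 3 = 6.8047 × 1.2941 = 8.8061 N·m.
Chain: ratio = 79/27 = 2.9259; torque at the spindle = 8.8061 × 2.9259 = 25.766 N·m.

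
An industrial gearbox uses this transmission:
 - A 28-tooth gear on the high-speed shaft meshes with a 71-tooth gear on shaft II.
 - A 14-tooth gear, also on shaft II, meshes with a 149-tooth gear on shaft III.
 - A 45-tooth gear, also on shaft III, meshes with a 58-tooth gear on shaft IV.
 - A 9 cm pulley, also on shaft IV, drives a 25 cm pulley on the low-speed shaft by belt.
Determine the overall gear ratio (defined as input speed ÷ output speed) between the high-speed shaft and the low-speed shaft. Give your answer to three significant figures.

96.6

Each stage contributes driven/driver: gear mesh 71/28 = 2.5357, gear mesh 149/14 = 10.643, gear mesh 58/45 = 1.2889, belt 25/9 = 2.7778.
Overall: 2.5357 × 10.643 × 1.2889 × 2.7778 = 96.621.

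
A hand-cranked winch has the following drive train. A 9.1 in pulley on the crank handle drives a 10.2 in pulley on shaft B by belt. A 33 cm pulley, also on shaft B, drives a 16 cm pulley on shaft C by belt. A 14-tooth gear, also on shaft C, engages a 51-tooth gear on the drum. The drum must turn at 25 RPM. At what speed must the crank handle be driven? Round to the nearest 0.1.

Overall ratio R = 1.1209 × 0.48485 × 3.6429 = 1.9797.
Required input speed = output speed × R = 25 × 1.9797 = 49.493 RPM.

49.5 RPM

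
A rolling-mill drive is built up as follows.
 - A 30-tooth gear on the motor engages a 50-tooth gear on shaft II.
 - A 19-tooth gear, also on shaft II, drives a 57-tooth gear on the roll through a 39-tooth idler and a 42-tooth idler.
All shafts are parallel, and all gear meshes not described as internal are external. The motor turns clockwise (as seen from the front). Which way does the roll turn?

clockwise

the motor → shaft II: external mesh, 1 reversal → CCW.
shaft II → the roll: driver → idler → idler → driven is 3 external meshes, 3 reversals → CW.
4 reversals in total — an even number — so the roll turns the same way as the motor.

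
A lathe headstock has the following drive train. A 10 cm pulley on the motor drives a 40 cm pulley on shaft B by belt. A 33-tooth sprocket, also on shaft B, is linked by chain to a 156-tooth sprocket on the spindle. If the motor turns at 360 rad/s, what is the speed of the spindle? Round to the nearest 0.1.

19.0 rad/s

Belt: ratio = 40/10 = 4, so shaft B turns at 360 / 4 = 90 rad/s.
Chain: ratio = 156/33 = 4.7273, so the spindle turns at 90 / 4.7273 = 19.038 rad/s.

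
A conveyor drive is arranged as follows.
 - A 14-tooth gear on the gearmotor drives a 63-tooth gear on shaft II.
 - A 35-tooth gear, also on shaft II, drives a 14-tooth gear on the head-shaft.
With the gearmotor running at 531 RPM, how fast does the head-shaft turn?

295 RPM

gear mesh 63/14 = 4.5 → 531/4.5 = 118 RPM
gear mesh 14/35 = 0.4 → 118/0.4 = 295 RPM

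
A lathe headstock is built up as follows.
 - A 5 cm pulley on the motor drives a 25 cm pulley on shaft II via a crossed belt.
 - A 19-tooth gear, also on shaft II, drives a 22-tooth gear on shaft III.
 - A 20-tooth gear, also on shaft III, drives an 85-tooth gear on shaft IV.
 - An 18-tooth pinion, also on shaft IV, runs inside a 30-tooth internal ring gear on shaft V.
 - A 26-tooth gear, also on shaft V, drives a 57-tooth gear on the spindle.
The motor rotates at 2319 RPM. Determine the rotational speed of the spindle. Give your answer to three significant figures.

the motor → shaft II (belt, 25/5): 2319 ÷ 5 = 463.8 RPM
shaft II → shaft III (gear mesh, 22/19): 463.8 ÷ 1.1579 = 400.55 RPM
shaft III → shaft IV (gear mesh, 85/20): 400.55 ÷ 4.25 = 94.248 RPM
shaft IV → shaft V (internal gear, 30/18): 94.248 ÷ 1.6667 = 56.549 RPM
shaft V → the spindle (gear mesh, 57/26): 56.549 ÷ 2.1923 = 25.794 RPM

25.8 RPM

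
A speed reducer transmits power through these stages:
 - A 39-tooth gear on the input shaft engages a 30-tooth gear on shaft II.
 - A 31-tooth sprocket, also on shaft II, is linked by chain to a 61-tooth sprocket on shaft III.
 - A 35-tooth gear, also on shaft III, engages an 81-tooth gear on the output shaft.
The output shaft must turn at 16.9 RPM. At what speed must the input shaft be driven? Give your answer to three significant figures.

59.2 RPM

Overall ratio R = 0.76923 × 1.9677 × 2.3143 = 3.503.
Required input speed = output speed × R = 16.9 × 3.503 = 59.201 RPM.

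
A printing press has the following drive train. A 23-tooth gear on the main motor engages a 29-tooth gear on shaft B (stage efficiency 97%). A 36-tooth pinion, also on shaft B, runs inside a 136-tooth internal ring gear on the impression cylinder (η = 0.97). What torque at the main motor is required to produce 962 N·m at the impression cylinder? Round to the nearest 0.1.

Overall ratio R = 1.2609 × 3.7778 = 4.7633; overall efficiency η = 0.97 × 0.97 = 0.9409.
Input torque = output torque / (R × η) = 962 / (4.7633 × 0.9409) = 214.65 N·m.

214.6 N·m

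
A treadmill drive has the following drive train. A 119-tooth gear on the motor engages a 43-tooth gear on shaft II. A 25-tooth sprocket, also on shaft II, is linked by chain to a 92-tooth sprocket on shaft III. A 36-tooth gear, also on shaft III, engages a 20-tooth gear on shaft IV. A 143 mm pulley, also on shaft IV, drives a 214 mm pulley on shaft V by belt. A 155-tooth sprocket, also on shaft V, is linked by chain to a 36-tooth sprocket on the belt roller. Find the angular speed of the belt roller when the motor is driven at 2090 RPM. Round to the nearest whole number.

Gear mesh: ratio = 43/119 = 0.36134, so shaft II turns at 2090 / 0.36134 = 5784 RPM.
Chain: ratio = 92/25 = 3.68, so shaft III turns at 5784 / 3.68 = 1571.7 RPM.
Gear mesh: ratio = 20/36 = 0.55556, so shaft IV turns at 1571.7 / 0.55556 = 2829.1 RPM.
Belt: ratio = 214/143 = 1.4965, so shaft V turns at 2829.1 / 1.4965 = 1890.5 RPM.
Chain: ratio = 36/155 = 0.23226, so the belt roller turns at 1890.5 / 0.23226 = 8139.6 RPM.

8140 RPM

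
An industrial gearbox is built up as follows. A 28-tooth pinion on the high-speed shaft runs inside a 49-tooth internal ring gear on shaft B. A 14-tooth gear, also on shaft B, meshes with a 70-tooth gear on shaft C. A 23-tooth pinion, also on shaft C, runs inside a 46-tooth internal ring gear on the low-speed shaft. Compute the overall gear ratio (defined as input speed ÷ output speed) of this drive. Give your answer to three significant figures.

17.5

Each stage contributes driven/driver: internal gear 49/28 = 1.75, gear mesh 70/14 = 5, internal gear 46/23 = 2.
Overall: 1.75 × 5 × 2 = 17.5.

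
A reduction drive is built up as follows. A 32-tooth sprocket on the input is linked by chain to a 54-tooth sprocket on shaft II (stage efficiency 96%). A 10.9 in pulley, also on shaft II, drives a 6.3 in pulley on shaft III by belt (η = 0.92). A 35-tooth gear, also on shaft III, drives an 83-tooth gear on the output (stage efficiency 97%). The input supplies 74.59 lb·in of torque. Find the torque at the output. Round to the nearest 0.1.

chain 54/32 = 1.6875 → τ = 74.59·1.6875·0.96 = 120.84 lb·in
belt 6.3/10.9 = 0.57798 → τ = 120.84·0.57798·0.92 = 64.254 lb·in
gear mesh 83/35 = 2.3714 → τ = 64.254·2.3714·0.97 = 147.8 lb·in

147.8 lb·in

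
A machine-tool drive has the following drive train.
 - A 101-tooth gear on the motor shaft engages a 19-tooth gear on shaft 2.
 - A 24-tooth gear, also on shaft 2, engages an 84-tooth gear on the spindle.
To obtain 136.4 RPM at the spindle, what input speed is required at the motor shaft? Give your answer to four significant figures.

89.81 RPM

Overall ratio R = 0.18812 × 3.5 = 0.65842.
Required input speed = output speed × R = 136.4 × 0.65842 = 89.808 RPM.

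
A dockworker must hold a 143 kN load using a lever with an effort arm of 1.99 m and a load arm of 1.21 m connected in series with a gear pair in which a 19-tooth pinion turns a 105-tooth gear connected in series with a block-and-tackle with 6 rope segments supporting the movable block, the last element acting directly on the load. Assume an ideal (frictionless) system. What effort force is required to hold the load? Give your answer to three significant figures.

2.62 kN

Lever MA = effort arm / load arm = 1.99/1.21 = 1.6446.
Gear pair MA = 105/19 = 5.5263.
Block-and-tackle MA = number of supporting rope parts = 6.
Combined ideal MA = 1.6446 × 5.5263 × 6 = 54.532.
Effort = load / MA = 143 / 54.532 = 2.6223 kN.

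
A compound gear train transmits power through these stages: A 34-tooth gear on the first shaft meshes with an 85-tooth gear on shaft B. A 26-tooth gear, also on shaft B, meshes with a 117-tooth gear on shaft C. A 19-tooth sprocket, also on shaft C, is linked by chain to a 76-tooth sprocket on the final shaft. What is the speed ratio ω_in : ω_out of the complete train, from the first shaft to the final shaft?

Each stage contributes driven/driver: gear mesh 85/34 = 2.5, gear mesh 117/26 = 4.5, chain 76/19 = 4.
Overall: 2.5 × 4.5 × 4 = 45.

45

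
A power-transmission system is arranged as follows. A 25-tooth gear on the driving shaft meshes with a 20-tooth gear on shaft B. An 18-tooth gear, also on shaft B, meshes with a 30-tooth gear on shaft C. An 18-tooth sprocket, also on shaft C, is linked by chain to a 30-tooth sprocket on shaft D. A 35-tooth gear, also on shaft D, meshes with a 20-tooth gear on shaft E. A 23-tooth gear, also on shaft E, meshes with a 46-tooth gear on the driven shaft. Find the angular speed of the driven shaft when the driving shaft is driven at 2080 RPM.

819 RPM

the driving shaft → shaft B (gear mesh, 20/25): 2080 ÷ 0.8 = 2600 RPM
shaft B → shaft C (gear mesh, 30/18): 2600 ÷ 1.6667 = 1560 RPM
shaft C → shaft D (chain, 30/18): 1560 ÷ 1.6667 = 936 RPM
shaft D → shaft E (gear mesh, 20/35): 936 ÷ 0.57143 = 1638 RPM
shaft E → the driven shaft (gear mesh, 46/23): 1638 ÷ 2 = 819 RPM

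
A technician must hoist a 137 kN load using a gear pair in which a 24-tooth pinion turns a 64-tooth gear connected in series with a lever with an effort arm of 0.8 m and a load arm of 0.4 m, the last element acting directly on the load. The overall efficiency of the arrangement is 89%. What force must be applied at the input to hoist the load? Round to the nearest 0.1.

Gear pair MA = 64/24 = 2.6667.
Lever MA = effort arm / load arm = 0.8/0.4 = 2.
Combined ideal MA = 2.6667 × 2 = 5.3333.
Actual MA = 5.3333 × 0.89 = 4.7467.
Effort = load / actual MA = 137 / 4.7467 = 28.862 kN.

28.9 kN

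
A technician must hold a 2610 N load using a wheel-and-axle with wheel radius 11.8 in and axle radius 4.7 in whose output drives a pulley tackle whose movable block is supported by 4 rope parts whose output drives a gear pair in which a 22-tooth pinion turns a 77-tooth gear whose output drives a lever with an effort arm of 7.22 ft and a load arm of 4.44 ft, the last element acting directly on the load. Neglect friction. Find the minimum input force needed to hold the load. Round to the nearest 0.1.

Wheel-and-axle MA = R/r = 11.8/4.7 = 2.5106.
Block-and-tackle MA = number of supporting rope parts = 4.
Gear pair MA = 77/22 = 3.5.
Lever MA = effort arm / load arm = 7.22/4.44 = 1.6261.
Combined ideal MA = 2.5106 × 4 × 3.5 × 1.6261 = 57.157.
Effort = load / MA = 2610 / 57.157 = 45.664 N.

45.7 N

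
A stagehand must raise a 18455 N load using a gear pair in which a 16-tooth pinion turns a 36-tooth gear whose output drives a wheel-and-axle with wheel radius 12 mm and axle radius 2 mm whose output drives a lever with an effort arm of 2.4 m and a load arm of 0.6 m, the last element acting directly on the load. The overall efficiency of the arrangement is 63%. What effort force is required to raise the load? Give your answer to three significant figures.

542 N

Gear pair MA = 36/16 = 2.25.
Wheel-and-axle MA = R/r = 12/2 = 6.
Lever MA = effort arm / load arm = 2.4/0.6 = 4.
Combined ideal MA = 2.25 × 6 × 4 = 54.
Actual MA = 54 × 0.63 = 34.02.
Effort = load / actual MA = 18455 / 34.02 = 542.48 N.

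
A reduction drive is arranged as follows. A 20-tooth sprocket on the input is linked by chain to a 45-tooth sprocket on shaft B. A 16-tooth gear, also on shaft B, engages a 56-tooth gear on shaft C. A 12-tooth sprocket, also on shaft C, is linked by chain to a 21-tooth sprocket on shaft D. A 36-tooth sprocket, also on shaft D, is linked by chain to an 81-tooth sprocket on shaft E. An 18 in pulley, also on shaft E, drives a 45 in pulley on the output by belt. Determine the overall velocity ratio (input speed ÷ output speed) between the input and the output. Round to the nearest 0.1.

77.5

Each stage contributes driven/driver: chain 45/20 = 2.25, gear mesh 56/16 = 3.5, chain 21/12 = 1.75, chain 81/36 = 2.25, belt 45/18 = 2.5.
Overall: 2.25 × 3.5 × 1.75 × 2.25 × 2.5 = 77.52.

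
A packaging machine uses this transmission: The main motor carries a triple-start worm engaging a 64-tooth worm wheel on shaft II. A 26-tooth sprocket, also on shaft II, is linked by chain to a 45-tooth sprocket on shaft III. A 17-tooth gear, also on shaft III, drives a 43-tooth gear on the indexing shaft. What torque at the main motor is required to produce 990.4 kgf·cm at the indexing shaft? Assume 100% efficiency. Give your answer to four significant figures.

Overall ratio R = 21.333 × 1.7308 × 2.5294 = 93.394.
Input torque = output torque / R = 990.4 / 93.394 = 10.605 kgf·cm.

10.60 kgf·cm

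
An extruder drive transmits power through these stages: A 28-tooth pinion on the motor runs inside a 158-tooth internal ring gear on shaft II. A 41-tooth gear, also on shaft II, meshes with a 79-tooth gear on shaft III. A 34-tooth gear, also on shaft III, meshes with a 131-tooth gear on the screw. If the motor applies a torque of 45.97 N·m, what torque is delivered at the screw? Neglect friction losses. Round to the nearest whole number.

1926 N·m

Internal gear: ratio = 158/28 = 5.6429; torque at shaft II = 45.97 × 5.6429 = 259.4 N·m.
Gear mesh: ratio = 79/41 = 1.9268; torque at shaft III = 259.4 × 1.9268 = 499.82 N·m.
Gear mesh: ratio = 131/34 = 3.8529; torque at the screw = 499.82 × 3.8529 = 1925.8 N·m.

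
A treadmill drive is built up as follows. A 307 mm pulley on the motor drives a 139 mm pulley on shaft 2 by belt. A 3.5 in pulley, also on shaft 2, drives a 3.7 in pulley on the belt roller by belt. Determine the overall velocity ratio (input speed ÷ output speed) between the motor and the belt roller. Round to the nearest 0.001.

0.479

Each stage contributes driven/driver: belt 139/307 = 0.45277, belt 3.7/3.5 = 1.0571.
Overall: 0.45277 × 1.0571 = 0.47864.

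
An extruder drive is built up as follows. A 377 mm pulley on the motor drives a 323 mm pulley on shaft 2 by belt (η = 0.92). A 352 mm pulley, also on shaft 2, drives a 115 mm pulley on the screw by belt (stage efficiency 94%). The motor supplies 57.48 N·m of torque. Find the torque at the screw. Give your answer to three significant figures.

After the belt (323/377): 57.48 × 0.85676 × 0.92 = 45.307 N·m
After the belt (115/352): 45.307 × 0.3267 × 0.94 = 13.914 N·m

13.9 N·m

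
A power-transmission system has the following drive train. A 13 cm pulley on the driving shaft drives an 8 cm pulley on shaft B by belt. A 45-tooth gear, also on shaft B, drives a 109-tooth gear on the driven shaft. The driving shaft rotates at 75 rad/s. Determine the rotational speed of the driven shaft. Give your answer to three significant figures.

the driving shaft → shaft B (belt, 8/13): 75 ÷ 0.61538 = 121.88 rad/s
shaft B → the driven shaft (gear mesh, 109/45): 121.88 ÷ 2.4222 = 50.315 rad/s

50.3 rad/s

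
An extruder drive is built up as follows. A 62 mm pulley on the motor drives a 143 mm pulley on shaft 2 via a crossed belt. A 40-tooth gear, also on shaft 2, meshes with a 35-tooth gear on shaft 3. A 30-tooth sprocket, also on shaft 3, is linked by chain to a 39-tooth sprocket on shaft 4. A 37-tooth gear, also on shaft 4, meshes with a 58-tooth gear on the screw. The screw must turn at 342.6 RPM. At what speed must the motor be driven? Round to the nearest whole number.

Overall ratio R = 2.3065 × 0.875 × 1.3 × 1.5676 = 4.1127.
Required input speed = output speed × R = 342.6 × 4.1127 = 1409 RPM.

1409 RPM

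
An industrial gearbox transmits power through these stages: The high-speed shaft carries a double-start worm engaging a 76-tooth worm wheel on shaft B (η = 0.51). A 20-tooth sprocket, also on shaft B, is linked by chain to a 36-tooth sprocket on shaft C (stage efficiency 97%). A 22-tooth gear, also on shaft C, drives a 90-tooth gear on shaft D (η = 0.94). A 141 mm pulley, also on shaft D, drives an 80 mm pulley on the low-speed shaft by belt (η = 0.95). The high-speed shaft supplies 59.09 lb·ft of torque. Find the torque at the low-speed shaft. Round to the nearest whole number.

After the worm (76/2): 59.09 × 38 × 0.51 = 1145.2 lb·ft
After the chain (36/20): 1145.2 × 1.8 × 0.97 = 1999.5 lb·ft
After the gear mesh (90/22): 1999.5 × 4.0909 × 0.94 = 7688.8 lb·ft
After the belt (80/141): 7688.8 × 0.56738 × 0.95 = 4144.3 lb·ft

4144 lb·ft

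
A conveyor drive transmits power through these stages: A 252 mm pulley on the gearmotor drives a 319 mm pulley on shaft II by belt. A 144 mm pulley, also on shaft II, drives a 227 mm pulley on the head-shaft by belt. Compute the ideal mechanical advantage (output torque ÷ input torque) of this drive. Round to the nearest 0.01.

Each stage contributes driven/driver: belt 319/252 = 1.2659, belt 227/144 = 1.5764.
Overall: 1.2659 × 1.5764 = 1.9955.

2.00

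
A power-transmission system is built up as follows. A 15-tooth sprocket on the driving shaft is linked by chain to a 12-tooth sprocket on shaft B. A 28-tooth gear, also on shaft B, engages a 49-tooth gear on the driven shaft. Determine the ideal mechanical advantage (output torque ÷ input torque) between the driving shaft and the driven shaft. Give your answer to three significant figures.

Each stage contributes driven/driver: chain 12/15 = 0.8, gear mesh 49/28 = 1.75.
Overall: 0.8 × 1.75 = 1.4.

1.40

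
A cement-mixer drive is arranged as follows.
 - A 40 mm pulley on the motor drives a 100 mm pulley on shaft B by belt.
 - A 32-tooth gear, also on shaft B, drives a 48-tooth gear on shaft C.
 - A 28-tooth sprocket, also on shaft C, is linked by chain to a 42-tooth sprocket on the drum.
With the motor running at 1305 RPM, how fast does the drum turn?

Belt: ratio = 100/40 = 2.5, so shaft B turns at 1305 / 2.5 = 522 RPM.
Gear mesh: ratio = 48/32 = 1.5, so shaft C turns at 522 / 1.5 = 348 RPM.
Chain: ratio = 42/28 = 1.5, so the drum turns at 348 / 1.5 = 232 RPM.

232 RPM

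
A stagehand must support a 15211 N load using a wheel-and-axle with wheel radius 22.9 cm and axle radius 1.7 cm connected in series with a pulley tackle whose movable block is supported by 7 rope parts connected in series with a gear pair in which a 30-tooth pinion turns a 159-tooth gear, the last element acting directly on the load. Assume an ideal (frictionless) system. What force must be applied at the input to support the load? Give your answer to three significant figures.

Wheel-and-axle MA = R/r = 22.9/1.7 = 13.471.
Block-and-tackle MA = number of supporting rope parts = 7.
Gear pair MA = 159/30 = 5.3.
Combined ideal MA = 13.471 × 7 × 5.3 = 499.76.
Effort = load / MA = 15211 / 499.76 = 30.437 N.

30.4 N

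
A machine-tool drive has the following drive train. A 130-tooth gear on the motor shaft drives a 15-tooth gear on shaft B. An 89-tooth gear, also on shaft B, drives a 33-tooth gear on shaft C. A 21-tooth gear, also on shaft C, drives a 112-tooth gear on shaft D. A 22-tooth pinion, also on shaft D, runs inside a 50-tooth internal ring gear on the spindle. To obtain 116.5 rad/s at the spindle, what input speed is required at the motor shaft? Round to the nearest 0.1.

Overall ratio R = 0.11538 × 0.37079 × 5.3333 × 2.2727 = 0.51858.
Required input speed = output speed × R = 116.5 × 0.51858 = 60.415 rad/s.

60.4 rad/s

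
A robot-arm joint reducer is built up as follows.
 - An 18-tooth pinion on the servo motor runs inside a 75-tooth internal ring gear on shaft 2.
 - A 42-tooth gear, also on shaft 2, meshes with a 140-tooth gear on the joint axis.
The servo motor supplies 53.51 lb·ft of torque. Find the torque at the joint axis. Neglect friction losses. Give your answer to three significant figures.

Internal gear: ratio = 75/18 = 4.1667; torque at shaft 2 = 53.51 × 4.1667 = 222.96 lb·ft.
Gear mesh: ratio = 140/42 = 3.3333; torque at the joint axis = 222.96 × 3.3333 = 743.19 lb·ft.

743 lb·ft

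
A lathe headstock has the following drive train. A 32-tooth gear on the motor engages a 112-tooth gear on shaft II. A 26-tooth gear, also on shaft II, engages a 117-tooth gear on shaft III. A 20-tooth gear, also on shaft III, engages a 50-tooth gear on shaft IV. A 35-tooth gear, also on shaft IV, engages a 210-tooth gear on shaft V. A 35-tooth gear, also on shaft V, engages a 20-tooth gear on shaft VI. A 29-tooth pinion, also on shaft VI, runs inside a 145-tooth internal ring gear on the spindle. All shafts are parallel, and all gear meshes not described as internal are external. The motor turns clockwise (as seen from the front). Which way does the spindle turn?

counterclockwise

the motor → shaft II: external mesh, 1 reversal → CCW.
shaft II → shaft III: external mesh, 1 reversal → CW.
shaft III → shaft IV: external mesh, 1 reversal → CCW.
shaft IV → shaft V: external mesh, 1 reversal → CW.
shaft V → shaft VI: external mesh, 1 reversal → CCW.
shaft VI → the spindle: internal mesh, same direction → CCW.
5 reversals in total — an odd number — so the spindle turns opposite to the motor.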